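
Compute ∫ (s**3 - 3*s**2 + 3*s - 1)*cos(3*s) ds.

Use integration by parts with u = s**3 - 3*s**2 + 3*s - 1, dv = cos(3*s) ds, so v = sin(3*s)/3.
Apply parts 3 times (tabular method): alternate signs, differentiate u down to 0, integrate dv up.

s**3*sin(3*s)/3 - s**2*sin(3*s) + s**2*cos(3*s)/3 + 7*s*sin(3*s)/9 - 2*s*cos(3*s)/3 - sin(3*s)/9 + 7*cos(3*s)/27 + C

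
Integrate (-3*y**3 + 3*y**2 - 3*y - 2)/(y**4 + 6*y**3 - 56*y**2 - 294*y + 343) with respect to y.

Factor the denominator: (y - 7)*(y - 1)*(y + 7)**2.
Partial-fraction decomposition: -14071/(6272*(y + 7)) + 1195/(112*(y + 7)**2) + 5/(384*(y - 1)) - 905/(1176*(y - 7)).
Integrate each term; A/(y−a) gives A·log|y−a|; A/(y−a)² gives −A/(y−a).

-905*log(y - 7)/1176 + 5*log(y - 1)/384 - 14071*log(y + 7)/6272 - 1195/(112*y + 784) + C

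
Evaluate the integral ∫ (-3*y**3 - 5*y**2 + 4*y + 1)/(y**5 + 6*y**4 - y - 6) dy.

-3*log(y - 1)/28 + log(y + 1)/4 + 89*log(y + 6)/259 - 9*log(y**2 + 1)/37 - 43*atan(y)/74 + C

Factor the denominator: (y - 1)*(y + 1)*(y + 6)*(y**2 + 1).
Partial-fraction decomposition: -(36*y + 43)/(74*(y**2 + 1)) + 89/(259*(y + 6)) + 1/(4*(y + 1)) - 3/(28*(y - 1)).
Integrate each term; A/(y−a) gives A·log|y−a|; the (By+D)/(y²+p²) term gives a log and an atan.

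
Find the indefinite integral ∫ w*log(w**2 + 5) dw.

Let u = w**2 + 5, so du = (2*w) dw.
The integral becomes (1/2)·∫ log(u) du; integrate by parts with u′=log(u), dv′=du.

w**2*log(w**2 + 5)/2 - w**2/2 + 5*log(w**2 + 5)/2 + C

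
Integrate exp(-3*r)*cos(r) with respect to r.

exp(-3*r)*sin(r)/10 - 3*exp(-3*r)*cos(r)/10 + C

Let I denote the integral. Integrate by parts with u = cos(r), dv = exp(-3*r) dr, so v = -exp(-3*r)/3: I = -exp(-3*r)*cos(r)/3 − (1/3)·∫ exp(-3*r)*sin(r) dr.
Apply parts again with u = sin(r), dv = exp(-3*r) dr: ∫ exp(-3*r)*sin(r) dr = -exp(-3*r)*sin(r)/3 + (1/3)·I. Substituting back brings back I: I = exp(-3*r)*sin(r)/9 - exp(-3*r)*cos(r)/3 − (1/9)·I.
Solving for I: (1 + 1/9)·I equals the remaining terms, so I = (9/10)·(exp(-3*r)*sin(r)/9 - exp(-3*r)*cos(r)/3).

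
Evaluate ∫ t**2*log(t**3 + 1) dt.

t**3*log(t**3 + 1)/3 - t**3/3 + log(t**3 + 1)/3 + C

Let u = t**3 + 1, so du = (3*t**2) dt.
The integral becomes (1/3)·∫ log(u) du; integrate by parts with u′=log(u), dv′=du.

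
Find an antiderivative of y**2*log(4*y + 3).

Use integration by parts with u = log(4*y + 3), dv = y**2 dy.
Then du = 4/(4*y + 3) dy and v = y**3/3.

y**3*log(4*y + 3)/3 - y**3/9 + y**2/8 - 3*y/16 + 9*log(4*y + 3)/64 + C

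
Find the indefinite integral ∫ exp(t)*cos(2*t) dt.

Let I denote the integral. Integrate by parts with u = cos(2*t), dv = exp(t) dt, so v = exp(t): I = exp(t)*cos(2*t) + 2·∫ exp(t)*sin(2*t) dt.
Apply parts again with u = sin(2*t), dv = exp(t) dt: ∫ exp(t)*sin(2*t) dt = exp(t)*sin(2*t) − 2·I. Substituting back brings back I: I = 2*exp(t)*sin(2*t) + exp(t)*cos(2*t) − 4·I.
Solving for I: (1 + 4)·I equals the remaining terms, so I = (1/5)·(2*exp(t)*sin(2*t) + exp(t)*cos(2*t)).

2*exp(t)*sin(2*t)/5 + exp(t)*cos(2*t)/5 + C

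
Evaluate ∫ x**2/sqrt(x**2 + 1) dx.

x*sqrt(x**2 + 1)/2 - log(x + sqrt(x**2 + 1))/2 + C

Substitute x = tan(θ), so dx = sec(θ)^2 dθ and the radical becomes sqrt(x**2 + 1) = sec(θ) by the Pythagorean identity.
Integrate the resulting trig expression in θ, then back-substitute tan(θ) = x, sec(θ) = sqrt(x**2 + 1) (absorbing any constant into C).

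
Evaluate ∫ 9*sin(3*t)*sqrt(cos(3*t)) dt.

Let u = cos(3*t), so du = (-3*sin(3*t)) dt.
Rewriting, the integral becomes -3·∫ √u du = -3·(2/3)u^(3/2).
Substituting back, u = cos(3*t).

-2*cos(3*t)**(3/2) + C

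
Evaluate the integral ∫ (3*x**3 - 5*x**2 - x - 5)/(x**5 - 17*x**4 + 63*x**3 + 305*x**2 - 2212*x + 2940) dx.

Factor the denominator: (x - 7)**2*(x - 6)*(x - 2)*(x + 5).
Partial-fraction decomposition: -125/(2772*(x + 5)) + 3/(700*(x - 2)) + 457/(44*(x - 6)) - 9311/(900*(x - 7)) + 193/(15*(x - 7)**2).
Integrate each term; A/(x−a) gives A·log|x−a|; A/(x−a)² gives −A/(x−a).

-9311*log(x - 7)/900 + 457*log(x - 6)/44 + 3*log(x - 2)/700 - 125*log(x + 5)/2772 - 193/(15*x - 105) + C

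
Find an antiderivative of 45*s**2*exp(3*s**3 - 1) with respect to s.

Let u = 3*s**3 - 1, so du = (9*s**2) ds.
Rewriting, the integral becomes 5·∫ e^u du = 5·e^u.
Substituting back, u = 3*s**3 - 1.

5*exp(3*s**3 - 1) + C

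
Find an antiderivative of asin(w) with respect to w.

w*asin(w) + sqrt(-w**2 + 1) + C

Use integration by parts with u = arcsin(w), dv = dw.
Then du = 1/sqrt(-w**2 + 1) dw.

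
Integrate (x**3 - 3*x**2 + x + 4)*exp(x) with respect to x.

(x**3 - 6*x**2 + 13*x - 9)*exp(x) + C

Use integration by parts with u = x**3 - 3*x**2 + x + 4, dv = exp(x) dx, so v = exp(x).
Apply parts 3 times (tabular method): alternate signs, differentiate u down to 0, integrate dv up.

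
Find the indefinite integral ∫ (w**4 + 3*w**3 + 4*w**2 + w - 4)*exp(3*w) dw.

(27*w**4 + 45*w**3 + 63*w**2 - 15*w - 103)*exp(3*w)/81 + C

Use integration by parts with u = w**4 + 3*w**3 + 4*w**2 + w - 4, dv = exp(3*w) dw, so v = exp(3*w)/3.
Apply parts 4 times (tabular method): alternate signs, differentiate u down to 0, integrate dv up.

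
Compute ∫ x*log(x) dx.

x**2*log(x)/2 - x**2/4 + C

Use integration by parts with u = log(x), dv = x dx.
Then du = 1/x dx and v = x**2/2.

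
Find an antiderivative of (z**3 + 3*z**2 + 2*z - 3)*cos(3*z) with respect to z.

z**3*sin(3*z)/3 + z**2*sin(3*z) + z**2*cos(3*z)/3 + 4*z*sin(3*z)/9 + 2*z*cos(3*z)/3 - 11*sin(3*z)/9 + 4*cos(3*z)/27 + C

Use integration by parts with u = z**3 + 3*z**2 + 2*z - 3, dv = cos(3*z) dz, so v = sin(3*z)/3.
Apply parts 3 times (tabular method): alternate signs, differentiate u down to 0, integrate dv up.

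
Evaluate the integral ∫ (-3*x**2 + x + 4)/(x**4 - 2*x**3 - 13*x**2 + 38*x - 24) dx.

Factor the denominator: (x - 3)*(x - 2)*(x - 1)*(x + 4).
Partial-fraction decomposition: 8/(35*(x + 4)) + 1/(5*(x - 1)) + 1/(x - 2) - 10/(7*(x - 3)).
Integrate each term: A/(x−a) contributes A·log|x−a|.

-10*log(x - 3)/7 + log(x - 2) + log(x - 1)/5 + 8*log(x + 4)/35 + C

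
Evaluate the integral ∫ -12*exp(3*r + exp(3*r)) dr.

Let u = exp(3*r), so du = (3*exp(3*r)) dr.
Rewriting, the integral becomes -4·∫ e^u du = -4·e^u.
Substituting back, u = exp(3*r).

-4*exp(exp(3*r)) + C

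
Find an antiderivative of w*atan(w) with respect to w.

Use integration by parts with u = arctan(w), dv = w dw.
Then du = 1/(w**2 + 1) dw.

w**2*atan(w)/2 - w/2 + atan(w)/2 + C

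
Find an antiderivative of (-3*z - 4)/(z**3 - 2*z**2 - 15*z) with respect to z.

Factor the denominator: z*(z - 5)*(z + 3).
Partial-fraction decomposition: 5/(24*(z + 3)) - 19/(40*(z - 5)) + 4/(15*z).
Integrate each term: A/(z−a) contributes A·log|z−a|.

4*log(z)/15 - 19*log(z - 5)/40 + 5*log(z + 3)/24 + C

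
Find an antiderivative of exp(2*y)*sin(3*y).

2*exp(2*y)*sin(3*y)/13 - 3*exp(2*y)*cos(3*y)/13 + C

Let I denote the integral. Integrate by parts with u = sin(3*y), dv = exp(2*y) dy, so v = exp(2*y)/2: I = exp(2*y)*sin(3*y)/2 − (3/2)·∫ exp(2*y)*cos(3*y) dy.
Apply parts again with u = cos(3*y), dv = exp(2*y) dy: ∫ exp(2*y)*cos(3*y) dy = exp(2*y)*cos(3*y)/2 + (3/2)·I. Substituting back brings back I: I = exp(2*y)*sin(3*y)/2 - 3*exp(2*y)*cos(3*y)/4 − (9/4)·I.
Solving for I: (1 + 9/4)·I equals the remaining terms, so I = (4/13)·(exp(2*y)*sin(3*y)/2 - 3*exp(2*y)*cos(3*y)/4).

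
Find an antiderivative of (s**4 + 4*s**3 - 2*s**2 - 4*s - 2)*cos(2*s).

s**4*sin(2*s)/2 + 2*s**3*sin(2*s) + s**3*cos(2*s) - 5*s**2*sin(2*s)/2 + 3*s**2*cos(2*s) - 5*s*sin(2*s) - 5*s*cos(2*s)/2 + sin(2*s)/4 - 5*cos(2*s)/2 + C

Use integration by parts with u = s**4 + 4*s**3 - 2*s**2 - 4*s - 2, dv = cos(2*s) ds, so v = sin(2*s)/2.
Apply parts 4 times (tabular method): alternate signs, differentiate u down to 0, integrate dv up.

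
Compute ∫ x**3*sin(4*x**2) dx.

Let u = x², du = 2x dx; rewrite as (1/2)∫ u^1·sin(4u) du.
Now integrate by parts 1 time.

-x**2*cos(4*x**2)/8 + sin(4*x**2)/32 + C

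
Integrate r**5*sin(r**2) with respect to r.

Let u = r², du = 2r dr; rewrite as (1/2)∫ u^2·sin(1u) du.
Now integrate by parts 2 times.

-r**4*cos(r**2)/2 + r**2*sin(r**2) + cos(r**2) + C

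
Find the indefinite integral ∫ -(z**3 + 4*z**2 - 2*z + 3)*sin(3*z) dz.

Use integration by parts with u = z**3 + 4*z**2 - 2*z + 3, dv = -sin(3*z) dz, so v = cos(3*z)/3.
Apply parts 3 times (tabular method): alternate signs, differentiate u down to 0, integrate dv up.

z**3*cos(3*z)/3 - z**2*sin(3*z)/3 + 4*z**2*cos(3*z)/3 - 8*z*sin(3*z)/9 - 8*z*cos(3*z)/9 + 8*sin(3*z)/27 + 19*cos(3*z)/27 + C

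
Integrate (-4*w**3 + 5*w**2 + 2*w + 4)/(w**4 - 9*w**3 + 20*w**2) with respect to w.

Factor the denominator: w**2*(w - 5)*(w - 4).
Partial-fraction decomposition: 41/(4*(w - 4)) - 361/(25*(w - 5)) + 19/(100*w) + 1/(5*w**2).
Integrate each term; A/(w−a) gives A·log|w−a|; A/(w−a)² gives −A/(w−a).

19*log(w)/100 - 361*log(w - 5)/25 + 41*log(w - 4)/4 - 1/(5*w) + C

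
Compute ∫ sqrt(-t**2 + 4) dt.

t*sqrt(-t**2 + 4)/2 + 2*asin(t/2) + C

Substitute t = 2·sin(θ), so dt = 2·cos(θ) dθ and the radical becomes sqrt(-t**2 + 4) = 2·cos(θ) by the Pythagorean identity.
Integrate the resulting trig expression in θ, then back-substitute θ = asin(t/2), sin(θ) = t/2, cos(θ) = sqrt(-t**2 + 4)/2 (absorbing any constant into C).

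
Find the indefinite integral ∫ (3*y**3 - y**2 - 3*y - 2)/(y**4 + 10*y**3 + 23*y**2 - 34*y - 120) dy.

2*log(y - 2)/35 + 83*log(y + 3)/10 - 33*log(y + 4) + 387*log(y + 5)/14 + C

Factor the denominator: (y - 2)*(y + 3)*(y + 4)*(y + 5).
Partial-fraction decomposition: 387/(14*(y + 5)) - 33/(y + 4) + 83/(10*(y + 3)) + 2/(35*(y - 2)).
Integrate each term: A/(y−a) contributes A·log|y−a|.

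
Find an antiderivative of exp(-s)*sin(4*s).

-exp(-s)*sin(4*s)/17 - 4*exp(-s)*cos(4*s)/17 + C

Let I denote the integral. Integrate by parts with u = sin(4*s), dv = exp(-s) ds, so v = -exp(-s): I = -exp(-s)*sin(4*s) + 4·∫ exp(-s)*cos(4*s) ds.
Apply parts again with u = cos(4*s), dv = exp(-s) ds: ∫ exp(-s)*cos(4*s) ds = -exp(-s)*cos(4*s) − 4·I. Substituting back brings back I: I = -exp(-s)*sin(4*s) - 4*exp(-s)*cos(4*s) − 16·I.
Solving for I: (1 + 16)·I equals the remaining terms, so I = (1/17)·(-exp(-s)*sin(4*s) - 4*exp(-s)*cos(4*s)).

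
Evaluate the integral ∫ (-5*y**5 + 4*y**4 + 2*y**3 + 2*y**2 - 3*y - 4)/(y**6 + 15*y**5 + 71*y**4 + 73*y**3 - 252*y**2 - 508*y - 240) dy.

-41*log(y - 2)/1512 + 19*log(y + 1)/75 - 1514*log(y + 4)/27 + 1121*log(y + 5)/7 - 21859*log(y + 6)/200 + 2/(45*y + 45) + C

Factor the denominator: (y - 2)*(y + 1)**2*(y + 4)*(y + 5)*(y + 6).
Partial-fraction decomposition: -21859/(200*(y + 6)) + 1121/(7*(y + 5)) - 1514/(27*(y + 4)) + 19/(75*(y + 1)) - 2/(45*(y + 1)**2) - 41/(1512*(y - 2)).
Integrate each term; A/(y−a) gives A·log|y−a|; A/(y−a)² gives −A/(y−a).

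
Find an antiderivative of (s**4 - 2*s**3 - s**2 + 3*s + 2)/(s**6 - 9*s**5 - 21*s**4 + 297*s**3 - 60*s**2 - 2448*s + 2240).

Factor the denominator: (s - 7)*(s - 5)*(s - 4)*(s - 1)*(s + 4)**2.
Partial-fraction decomposition: -301607/(7840800*(s + 4)) + 179/(1980*(s + 4)**2) - 1/(600*(s - 1)) + 7/(32*(s - 4)) - 367/(648*(s - 5)) + 563/(1452*(s - 7)).
Integrate each term; A/(s−a) gives A·log|s−a|; A/(s−a)² gives −A/(s−a).

563*log(s - 7)/1452 - 367*log(s - 5)/648 + 7*log(s - 4)/32 - log(s - 1)/600 - 301607*log(s + 4)/7840800 - 179/(1980*s + 7920) + C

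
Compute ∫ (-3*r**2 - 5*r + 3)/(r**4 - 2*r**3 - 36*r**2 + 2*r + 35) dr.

Factor the denominator: (r - 7)*(r - 1)*(r + 1)*(r + 5).
Partial-fraction decomposition: 47/(288*(r + 5)) + 5/(64*(r + 1)) + 5/(72*(r - 1)) - 179/(576*(r - 7)).
Integrate each term: A/(r−a) contributes A·log|r−a|.

-179*log(r - 7)/576 + 5*log(r - 1)/72 + 5*log(r + 1)/64 + 47*log(r + 5)/288 + C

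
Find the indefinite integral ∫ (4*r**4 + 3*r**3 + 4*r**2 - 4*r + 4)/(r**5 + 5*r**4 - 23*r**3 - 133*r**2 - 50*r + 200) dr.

Factor the denominator: (r - 5)*(r - 1)*(r + 2)*(r + 4)*(r + 5).
Partial-fraction decomposition: 2249/(180*(r + 5)) - 458/(45*(r + 4)) + 34/(63*(r + 2)) - 11/(360*(r - 1)) + 2959/(2520*(r - 5)).
Integrate each term: A/(r−a) contributes A·log|r−a|.

2959*log(r - 5)/2520 - 11*log(r - 1)/360 + 34*log(r + 2)/63 - 458*log(r + 4)/45 + 2249*log(r + 5)/180 + C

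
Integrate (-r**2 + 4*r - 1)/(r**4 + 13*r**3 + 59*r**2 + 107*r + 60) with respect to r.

Factor the denominator: (r + 1)*(r + 3)*(r + 4)*(r + 5).
Partial-fraction decomposition: 23/(4*(r + 5)) - 11/(r + 4) + 11/(2*(r + 3)) - 1/(4*(r + 1)).
Integrate each term: A/(r−a) contributes A·log|r−a|.

-log(r + 1)/4 + 11*log(r + 3)/2 - 11*log(r + 4) + 23*log(r + 5)/4 + C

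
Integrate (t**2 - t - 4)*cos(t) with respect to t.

Use integration by parts with u = t**2 - t - 4, dv = cos(t) dt, so v = sin(t).
Apply parts 2 times (tabular method): alternate signs, differentiate u down to 0, integrate dv up.

t**2*sin(t) - t*sin(t) + 2*t*cos(t) - 6*sin(t) - cos(t) + C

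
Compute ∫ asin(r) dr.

r*asin(r) + sqrt(-r**2 + 1) + C

Use integration by parts with u = arcsin(r), dv = dr.
Then du = 1/sqrt(-r**2 + 1) dr.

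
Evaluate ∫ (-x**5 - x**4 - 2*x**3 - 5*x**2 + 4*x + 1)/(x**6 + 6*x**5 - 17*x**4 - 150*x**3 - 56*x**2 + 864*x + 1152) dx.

Factor the denominator: (x - 4)*(x - 3)*(x + 2)*(x + 3)*(x + 4)**2.
Partial-fraction decomposition: 19043/(6272*(x + 4)) + 801/(112*(x + 4)**2) - 80/(21*(x + 3)) + 1/(24*(x + 2)) + 41/(147*(x - 3)) - 1471/(2688*(x - 4)).
Integrate each term; A/(x−a) gives A·log|x−a|; A/(x−a)² gives −A/(x−a).

-1471*log(x - 4)/2688 + 41*log(x - 3)/147 + log(x + 2)/24 - 80*log(x + 3)/21 + 19043*log(x + 4)/6272 - 801/(112*x + 448) + C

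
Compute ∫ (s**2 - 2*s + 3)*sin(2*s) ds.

Use integration by parts with u = s**2 - 2*s + 3, dv = sin(2*s) ds, so v = -cos(2*s)/2.
Apply parts 2 times (tabular method): alternate signs, differentiate u down to 0, integrate dv up.

-s**2*cos(2*s)/2 + s*sin(2*s)/2 + s*cos(2*s) - sin(2*s)/2 - 5*cos(2*s)/4 + C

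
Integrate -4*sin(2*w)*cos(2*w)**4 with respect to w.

Let u = cos(2*w), so du = (-2*sin(2*w)) dw.
Rewriting, the integral becomes 2·∫ u^4 du = 2·u^5/5.
Substituting back, u = cos(2*w).

2*cos(2*w)**5/5 + C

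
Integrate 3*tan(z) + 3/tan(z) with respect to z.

Let u = tan(z), so du = (tan(z)**2 + 1) dz.
Rewriting, the integral becomes 3·∫ 1/u du = 3·log(u).
Substituting back, u = tan(z).

3*log(tan(z)) + C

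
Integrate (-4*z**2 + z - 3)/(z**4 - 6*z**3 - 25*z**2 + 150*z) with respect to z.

-log(z)/50 - 47*log(z - 6)/22 + 49*log(z - 5)/25 + 54*log(z + 5)/275 + C

Factor the denominator: z*(z - 6)*(z - 5)*(z + 5).
Partial-fraction decomposition: 54/(275*(z + 5)) + 49/(25*(z - 5)) - 47/(22*(z - 6)) - 1/(50*z).
Integrate each term: A/(z−a) contributes A·log|z−a|.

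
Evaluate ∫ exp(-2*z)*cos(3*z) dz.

Let I denote the integral. Integrate by parts with u = cos(3*z), dv = exp(-2*z) dz, so v = -exp(-2*z)/2: I = -exp(-2*z)*cos(3*z)/2 − (3/2)·∫ exp(-2*z)*sin(3*z) dz.
Apply parts again with u = sin(3*z), dv = exp(-2*z) dz: ∫ exp(-2*z)*sin(3*z) dz = -exp(-2*z)*sin(3*z)/2 + (3/2)·I. Substituting back brings back I: I = 3*exp(-2*z)*sin(3*z)/4 - exp(-2*z)*cos(3*z)/2 − (9/4)·I.
Solving for I: (1 + 9/4)·I equals the remaining terms, so I = (4/13)·(3*exp(-2*z)*sin(3*z)/4 - exp(-2*z)*cos(3*z)/2).

3*exp(-2*z)*sin(3*z)/13 - 2*exp(-2*z)*cos(3*z)/13 + C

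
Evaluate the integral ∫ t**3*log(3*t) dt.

Use integration by parts with u = log(3*t), dv = t**3 dt.
Then du = 1/t dt and v = t**4/4.

t**4*(log(t) + log(3))/4 - t**4/16 + C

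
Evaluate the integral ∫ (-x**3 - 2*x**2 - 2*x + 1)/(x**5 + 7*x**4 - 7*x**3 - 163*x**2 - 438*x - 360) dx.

-23*log(x - 5)/504 - 5*log(x + 2)/14 - 15*log(x + 3)/8 + 41*log(x + 4)/18 - 2/(x + 3) + C

Factor the denominator: (x - 5)*(x + 2)*(x + 3)**2*(x + 4).
Partial-fraction decomposition: 41/(18*(x + 4)) - 15/(8*(x + 3)) + 2/(x + 3)**2 - 5/(14*(x + 2)) - 23/(504*(x - 5)).
Integrate each term; A/(x−a) gives A·log|x−a|; A/(x−a)² gives −A/(x−a).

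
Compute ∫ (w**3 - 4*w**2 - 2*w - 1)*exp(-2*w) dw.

Use integration by parts with u = w**3 - 4*w**2 - 2*w - 1, dv = exp(-2*w) dw, so v = -exp(-2*w)/2.
Apply parts 3 times (tabular method): alternate signs, differentiate u down to 0, integrate dv up.

(-4*w**3 + 10*w**2 + 18*w + 13)*exp(-2*w)/8 + C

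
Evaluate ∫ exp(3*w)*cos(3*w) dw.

exp(3*w)*sin(3*w)/6 + exp(3*w)*cos(3*w)/6 + C

Let I denote the integral. Integrate by parts with u = cos(3*w), dv = exp(3*w) dw, so v = exp(3*w)/3: I = exp(3*w)*cos(3*w)/3 + ∫ exp(3*w)*sin(3*w) dw.
Apply parts again with u = sin(3*w), dv = exp(3*w) dw: ∫ exp(3*w)*sin(3*w) dw = exp(3*w)*sin(3*w)/3 − I. Substituting back brings back I: I = exp(3*w)*sin(3*w)/3 + exp(3*w)*cos(3*w)/3 − I.
Solving for I: (1 + 1)·I equals the remaining terms, so I = (1/2)·(exp(3*w)*sin(3*w)/3 + exp(3*w)*cos(3*w)/3).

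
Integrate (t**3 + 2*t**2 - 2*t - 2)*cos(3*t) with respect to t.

Use integration by parts with u = t**3 + 2*t**2 - 2*t - 2, dv = cos(3*t) dt, so v = sin(3*t)/3.
Apply parts 3 times (tabular method): alternate signs, differentiate u down to 0, integrate dv up.

t**3*sin(3*t)/3 + 2*t**2*sin(3*t)/3 + t**2*cos(3*t)/3 - 8*t*sin(3*t)/9 + 4*t*cos(3*t)/9 - 22*sin(3*t)/27 - 8*cos(3*t)/27 + C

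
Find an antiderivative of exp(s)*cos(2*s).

Let I denote the integral. Integrate by parts with u = cos(2*s), dv = exp(s) ds, so v = exp(s): I = exp(s)*cos(2*s) + 2·∫ exp(s)*sin(2*s) ds.
Apply parts again with u = sin(2*s), dv = exp(s) ds: ∫ exp(s)*sin(2*s) ds = exp(s)*sin(2*s) − 2·I. Substituting back brings back I: I = 2*exp(s)*sin(2*s) + exp(s)*cos(2*s) − 4·I.
Solving for I: (1 + 4)·I equals the remaining terms, so I = (1/5)·(2*exp(s)*sin(2*s) + exp(s)*cos(2*s)).

2*exp(s)*sin(2*s)/5 + exp(s)*cos(2*s)/5 + C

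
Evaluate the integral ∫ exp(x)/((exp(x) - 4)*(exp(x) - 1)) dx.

Let u = e^x, du = e^x dx.
The integral becomes ∫ du/((u-1)(u-4)); decompose into partial fractions.

log(exp(x) - 4)/3 - log(exp(x) - 1)/3 + C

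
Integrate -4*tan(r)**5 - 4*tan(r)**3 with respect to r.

Let u = tan(r), so du = (tan(r)**2 + 1) dr.
Rewriting, the integral becomes -4·∫ u^3 du = -4·u^4/4.
Substituting back, u = tan(r).

-tan(r)**4 + C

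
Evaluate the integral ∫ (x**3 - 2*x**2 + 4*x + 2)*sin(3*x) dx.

-x**3*cos(3*x)/3 + x**2*sin(3*x)/3 + 2*x**2*cos(3*x)/3 - 4*x*sin(3*x)/9 - 10*x*cos(3*x)/9 + 10*sin(3*x)/27 - 22*cos(3*x)/27 + C

Use integration by parts with u = x**3 - 2*x**2 + 4*x + 2, dv = sin(3*x) dx, so v = -cos(3*x)/3.
Apply parts 3 times (tabular method): alternate signs, differentiate u down to 0, integrate dv up.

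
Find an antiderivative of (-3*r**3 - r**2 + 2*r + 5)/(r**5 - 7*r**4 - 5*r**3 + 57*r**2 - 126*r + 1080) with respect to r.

-667*log(r - 6)/450 + 385*log(r - 5)/306 + 173*log(r + 4)/2250 + 5629*log(r**2 + 9)/76500 - 1147*atan(r/3)/38250 + C

Factor the denominator: (r - 6)*(r - 5)*(r + 4)*(r**2 + 9).
Partial-fraction decomposition: (5629*r - 3441)/(38250*(r**2 + 9)) + 173/(2250*(r + 4)) + 385/(306*(r - 5)) - 667/(450*(r - 6)).
Integrate each term; A/(r−a) gives A·log|r−a|; the (Br+D)/(r²+p²) term gives a log and an atan.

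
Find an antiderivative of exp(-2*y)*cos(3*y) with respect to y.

Let I denote the integral. Integrate by parts with u = cos(3*y), dv = exp(-2*y) dy, so v = -exp(-2*y)/2: I = -exp(-2*y)*cos(3*y)/2 − (3/2)·∫ exp(-2*y)*sin(3*y) dy.
Apply parts again with u = sin(3*y), dv = exp(-2*y) dy: ∫ exp(-2*y)*sin(3*y) dy = -exp(-2*y)*sin(3*y)/2 + (3/2)·I. Substituting back brings back I: I = 3*exp(-2*y)*sin(3*y)/4 - exp(-2*y)*cos(3*y)/2 − (9/4)·I.
Solving for I: (1 + 9/4)·I equals the remaining terms, so I = (4/13)·(3*exp(-2*y)*sin(3*y)/4 - exp(-2*y)*cos(3*y)/2).

3*exp(-2*y)*sin(3*y)/13 - 2*exp(-2*y)*cos(3*y)/13 + C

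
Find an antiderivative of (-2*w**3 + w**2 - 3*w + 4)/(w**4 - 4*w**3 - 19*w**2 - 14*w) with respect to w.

-2*log(w)/7 - 109*log(w - 7)/84 + 5*log(w + 1)/4 - 5*log(w + 2)/3 + C

Factor the denominator: w*(w - 7)*(w + 1)*(w + 2).
Partial-fraction decomposition: -5/(3*(w + 2)) + 5/(4*(w + 1)) - 109/(84*(w - 7)) - 2/(7*w).
Integrate each term: A/(w−a) contributes A·log|w−a|.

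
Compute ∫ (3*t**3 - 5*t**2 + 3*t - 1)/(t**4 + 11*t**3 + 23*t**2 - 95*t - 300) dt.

Factor the denominator: (t - 3)*(t + 4)*(t + 5)**2.
Partial-fraction decomposition: -605/(16*(t + 5)) - 129/(2*(t + 5)**2) + 285/(7*(t + 4)) + 11/(112*(t - 3)).
Integrate each term; A/(t−a) gives A·log|t−a|; A/(t−a)² gives −A/(t−a).

11*log(t - 3)/112 + 285*log(t + 4)/7 - 605*log(t + 5)/16 + 129/(2*t + 10) + C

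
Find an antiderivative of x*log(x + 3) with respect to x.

Use integration by parts with u = log(x + 3), dv = x dx.
Then du = 1/(x + 3) dx and v = x**2/2.

x**2*log(x + 3)/2 - x**2/4 + 3*x/2 - 9*log(x + 3)/2 + C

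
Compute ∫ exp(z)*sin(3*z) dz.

exp(z)*sin(3*z)/10 - 3*exp(z)*cos(3*z)/10 + C

Let I denote the integral. Integrate by parts with u = sin(3*z), dv = exp(z) dz, so v = exp(z): I = exp(z)*sin(3*z) − 3·∫ exp(z)*cos(3*z) dz.
Apply parts again with u = cos(3*z), dv = exp(z) dz: ∫ exp(z)*cos(3*z) dz = exp(z)*cos(3*z) + 3·I. Substituting back brings back I: I = exp(z)*sin(3*z) - 3*exp(z)*cos(3*z) − 9·I.
Solving for I: (1 + 9)·I equals the remaining terms, so I = (1/10)·(exp(z)*sin(3*z) - 3*exp(z)*cos(3*z)).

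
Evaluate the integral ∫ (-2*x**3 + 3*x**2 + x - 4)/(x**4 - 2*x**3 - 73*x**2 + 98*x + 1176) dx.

Factor the denominator: (x - 7)*(x - 6)*(x + 4)*(x + 7).
Partial-fraction decomposition: -137/(91*(x + 7)) + 28/(55*(x + 4)) + 161/(65*(x - 6)) - 268/(77*(x - 7)).
Integrate each term: A/(x−a) contributes A·log|x−a|.

-268*log(x - 7)/77 + 161*log(x - 6)/65 + 28*log(x + 4)/55 - 137*log(x + 7)/91 + C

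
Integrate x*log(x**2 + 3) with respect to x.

Let u = x**2 + 3, so du = (2*x) dx.
The integral becomes (1/2)·∫ log(u) du; integrate by parts with u′=log(u), dv′=du.

x**2*log(x**2 + 3)/2 - x**2/2 + 3*log(x**2 + 3)/2 + C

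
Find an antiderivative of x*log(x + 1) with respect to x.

Use integration by parts with u = log(x + 1), dv = x dx.
Then du = 1/(x + 1) dx and v = x**2/2.

x**2*log(x + 1)/2 - x**2/4 + x/2 - log(x + 1)/2 + C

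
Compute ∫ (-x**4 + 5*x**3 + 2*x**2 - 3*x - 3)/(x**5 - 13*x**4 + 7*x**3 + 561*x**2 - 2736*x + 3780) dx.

-914*log(x - 6)/507 + 4*log(x - 5)/3 - log(x - 3)/3 - 100*log(x + 7)/507 + 55/(13*x - 78) + C

Factor the denominator: (x - 6)**2*(x - 5)*(x - 3)*(x + 7).
Partial-fraction decomposition: -100/(507*(x + 7)) - 1/(3*(x - 3)) + 4/(3*(x - 5)) - 914/(507*(x - 6)) - 55/(13*(x - 6)**2).
Integrate each term; A/(x−a) gives A·log|x−a|; A/(x−a)² gives −A/(x−a).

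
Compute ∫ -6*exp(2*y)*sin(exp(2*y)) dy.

3*cos(exp(2*y)) + C

Let u = exp(2*y), so du = (2*exp(2*y)) dy.
Rewriting, the integral becomes -3·∫ sin(u) du = -3·-cos(u).
Substituting back, u = exp(2*y).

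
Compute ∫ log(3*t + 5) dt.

t*log(3*t + 5) - t + 5*log(3*t + 5)/3 + C

Use integration by parts with u = log(3*t + 5), dv = dt.
Then du = 3/(3*t + 5) dt and v = t.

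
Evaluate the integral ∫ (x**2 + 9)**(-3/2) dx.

Substitute x = 3·tan(θ), so dx = 3·sec(θ)^2 dθ and the radical becomes sqrt(x**2 + 9) = 3·sec(θ) by the Pythagorean identity.
Integrate the resulting trig expression in θ, then back-substitute tan(θ) = x/3, sec(θ) = sqrt(x**2 + 9)/3 (absorbing any constant into C).

x/(9*sqrt(x**2 + 9)) + C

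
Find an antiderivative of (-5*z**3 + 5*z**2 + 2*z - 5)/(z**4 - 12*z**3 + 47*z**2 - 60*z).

Factor the denominator: z*(z - 5)*(z - 4)*(z - 3).
Partial-fraction decomposition: -89/(6*(z - 3)) + 237/(4*(z - 4)) - 99/(2*(z - 5)) + 1/(12*z).
Integrate each term: A/(z−a) contributes A·log|z−a|.

log(z)/12 - 99*log(z - 5)/2 + 237*log(z - 4)/4 - 89*log(z - 3)/6 + C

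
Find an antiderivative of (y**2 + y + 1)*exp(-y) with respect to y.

(-y**2 - 3*y - 4)*exp(-y) + C

Use integration by parts with u = y**2 + y + 1, dv = exp(-y) dy, so v = -exp(-y).
Apply parts 2 times (tabular method): alternate signs, differentiate u down to 0, integrate dv up.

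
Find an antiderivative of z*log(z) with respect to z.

Use integration by parts with u = log(z), dv = z dz.
Then du = 1/z dz and v = z**2/2.

z**2*log(z)/2 - z**2/4 + C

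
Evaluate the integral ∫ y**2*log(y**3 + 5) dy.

y**3*log(y**3 + 5)/3 - y**3/3 + 5*log(y**3 + 5)/3 + C

Let u = y**3 + 5, so du = (3*y**2) dy.
The integral becomes (1/3)·∫ log(u) du; integrate by parts with u′=log(u), dv′=du.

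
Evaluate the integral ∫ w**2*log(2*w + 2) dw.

Use integration by parts with u = log(2*w + 2), dv = w**2 dw.
Then du = 2/(2*w + 2) dw and v = w**3/3.

w**3*log(2*w + 2)/3 - w**3/9 + w**2/6 - w/3 + log(w + 1)/3 + C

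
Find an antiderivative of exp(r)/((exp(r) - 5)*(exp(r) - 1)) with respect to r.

Let u = e^r, du = e^r dr.
The integral becomes ∫ du/((u-1)(u-5)); decompose into partial fractions.

log(exp(r) - 5)/4 - log(exp(r) - 1)/4 + C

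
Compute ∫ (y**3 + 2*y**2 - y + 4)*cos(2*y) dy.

Use integration by parts with u = y**3 + 2*y**2 - y + 4, dv = cos(2*y) dy, so v = sin(2*y)/2.
Apply parts 3 times (tabular method): alternate signs, differentiate u down to 0, integrate dv up.

y**3*sin(2*y)/2 + y**2*sin(2*y) + 3*y**2*cos(2*y)/4 - 5*y*sin(2*y)/4 + y*cos(2*y) + 3*sin(2*y)/2 - 5*cos(2*y)/8 + C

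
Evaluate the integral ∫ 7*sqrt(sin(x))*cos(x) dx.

14*sin(x)**(3/2)/3 + C

Let u = sin(x), so du = (cos(x)) dx.
Rewriting, the integral becomes 7·∫ √u du = 7·(2/3)u^(3/2).
Substituting back, u = sin(x).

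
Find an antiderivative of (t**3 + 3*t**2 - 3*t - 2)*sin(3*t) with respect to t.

-t**3*cos(3*t)/3 + t**2*sin(3*t)/3 - t**2*cos(3*t) + 2*t*sin(3*t)/3 + 11*t*cos(3*t)/9 - 11*sin(3*t)/27 + 8*cos(3*t)/9 + C

Use integration by parts with u = t**3 + 3*t**2 - 3*t - 2, dv = sin(3*t) dt, so v = -cos(3*t)/3.
Apply parts 3 times (tabular method): alternate signs, differentiate u down to 0, integrate dv up.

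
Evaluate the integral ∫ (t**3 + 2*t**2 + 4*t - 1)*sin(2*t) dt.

Use integration by parts with u = t**3 + 2*t**2 + 4*t - 1, dv = sin(2*t) dt, so v = -cos(2*t)/2.
Apply parts 3 times (tabular method): alternate signs, differentiate u down to 0, integrate dv up.

-t**3*cos(2*t)/2 + 3*t**2*sin(2*t)/4 - t**2*cos(2*t) + t*sin(2*t) - 5*t*cos(2*t)/4 + 5*sin(2*t)/8 + cos(2*t) + C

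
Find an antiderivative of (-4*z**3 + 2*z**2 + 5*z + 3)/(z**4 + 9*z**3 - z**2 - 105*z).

-log(z)/35 - 3*log(z - 3)/10 + 33*log(z + 5)/5 - 719*log(z + 7)/70 + C

Factor the denominator: z*(z - 3)*(z + 5)*(z + 7).
Partial-fraction decomposition: -719/(70*(z + 7)) + 33/(5*(z + 5)) - 3/(10*(z - 3)) - 1/(35*z).
Integrate each term: A/(z−a) contributes A·log|z−a|.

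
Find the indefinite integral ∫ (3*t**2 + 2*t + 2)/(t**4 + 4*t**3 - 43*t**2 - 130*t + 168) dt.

Factor the denominator: (t - 6)*(t - 1)*(t + 4)*(t + 7).
Partial-fraction decomposition: -45/(104*(t + 7)) + 7/(25*(t + 4)) - 7/(200*(t - 1)) + 61/(325*(t - 6)).
Integrate each term: A/(t−a) contributes A·log|t−a|.

61*log(t - 6)/325 - 7*log(t - 1)/200 + 7*log(t + 4)/25 - 45*log(t + 7)/104 + C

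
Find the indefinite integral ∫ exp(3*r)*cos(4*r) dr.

4*exp(3*r)*sin(4*r)/25 + 3*exp(3*r)*cos(4*r)/25 + C

Let I denote the integral. Integrate by parts with u = cos(4*r), dv = exp(3*r) dr, so v = exp(3*r)/3: I = exp(3*r)*cos(4*r)/3 + (4/3)·∫ exp(3*r)*sin(4*r) dr.
Apply parts again with u = sin(4*r), dv = exp(3*r) dr: ∫ exp(3*r)*sin(4*r) dr = exp(3*r)*sin(4*r)/3 − (4/3)·I. Substituting back brings back I: I = 4*exp(3*r)*sin(4*r)/9 + exp(3*r)*cos(4*r)/3 − (16/9)·I.
Solving for I: (1 + 16/9)·I equals the remaining terms, so I = (9/25)·(4*exp(3*r)*sin(4*r)/9 + exp(3*r)*cos(4*r)/3).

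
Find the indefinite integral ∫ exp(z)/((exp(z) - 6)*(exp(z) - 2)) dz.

Let u = e^z, du = e^z dz.
The integral becomes ∫ du/((u-2)(u-6)); decompose into partial fractions.

log(exp(z) - 6)/4 - log(exp(z) - 2)/4 + C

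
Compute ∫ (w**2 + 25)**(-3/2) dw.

Substitute w = 5·tan(θ), so dw = 5·sec(θ)^2 dθ and the radical becomes sqrt(w**2 + 25) = 5·sec(θ) by the Pythagorean identity.
Integrate the resulting trig expression in θ, then back-substitute tan(θ) = w/5, sec(θ) = sqrt(w**2 + 25)/5 (absorbing any constant into C).

w/(25*sqrt(w**2 + 25)) + C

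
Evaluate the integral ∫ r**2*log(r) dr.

Use integration by parts with u = log(r), dv = r**2 dr.
Then du = 1/r dr and v = r**3/3.

r**3*log(r)/3 - r**3/9 + C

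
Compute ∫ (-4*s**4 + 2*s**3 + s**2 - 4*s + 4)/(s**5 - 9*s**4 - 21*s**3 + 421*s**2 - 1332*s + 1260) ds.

Factor the denominator: (s - 6)*(s - 5)*(s - 3)*(s - 2)*(s + 7).
Partial-fraction decomposition: -3403/(4680*(s + 7)) + 4/(9*(s - 2)) - 269/(60*(s - 3)) + 249/(8*(s - 5)) - 1184/(39*(s - 6)).
Integrate each term: A/(s−a) contributes A·log|s−a|.

-1184*log(s - 6)/39 + 249*log(s - 5)/8 - 269*log(s - 3)/60 + 4*log(s - 2)/9 - 3403*log(s + 7)/4680 + C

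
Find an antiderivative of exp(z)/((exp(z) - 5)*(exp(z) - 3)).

Let u = e^z, du = e^z dz.
The integral becomes ∫ du/((u-5)(u-3)); decompose into partial fractions.

log(exp(z) - 5)/2 - log(exp(z) - 3)/2 + C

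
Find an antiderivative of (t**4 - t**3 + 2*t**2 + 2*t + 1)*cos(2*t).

Use integration by parts with u = t**4 - t**3 + 2*t**2 + 2*t + 1, dv = cos(2*t) dt, so v = sin(2*t)/2.
Apply parts 4 times (tabular method): alternate signs, differentiate u down to 0, integrate dv up.

t**4*sin(2*t)/2 - t**3*sin(2*t)/2 + t**3*cos(2*t) - t**2*sin(2*t)/2 - 3*t**2*cos(2*t)/4 + 7*t*sin(2*t)/4 - t*cos(2*t)/2 + 3*sin(2*t)/4 + 7*cos(2*t)/8 + C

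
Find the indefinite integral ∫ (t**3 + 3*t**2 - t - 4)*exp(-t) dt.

(-t**3 - 6*t**2 - 11*t - 7)*exp(-t) + C

Use integration by parts with u = t**3 + 3*t**2 - t - 4, dv = exp(-t) dt, so v = -exp(-t).
Apply parts 3 times (tabular method): alternate signs, differentiate u down to 0, integrate dv up.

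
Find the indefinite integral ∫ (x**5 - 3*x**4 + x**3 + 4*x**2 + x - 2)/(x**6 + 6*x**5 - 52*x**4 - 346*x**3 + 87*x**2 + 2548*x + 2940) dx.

Factor the denominator: (x - 7)*(x - 3)*(x + 2)**2*(x + 5)*(x + 7).
Partial-fraction decomposition: 12083/(3500*(x + 7)) - 629/(216*(x + 5)) + 1709/(6075*(x + 2)) - 76/(675*(x + 2)**2) - 1/(125*(x - 3)) + 2537/(13608*(x - 7)).
Integrate each term; A/(x−a) gives A·log|x−a|; A/(x−a)² gives −A/(x−a).

2537*log(x - 7)/13608 - log(x - 3)/125 + 1709*log(x + 2)/6075 - 629*log(x + 5)/216 + 12083*log(x + 7)/3500 + 76/(675*x + 1350) + C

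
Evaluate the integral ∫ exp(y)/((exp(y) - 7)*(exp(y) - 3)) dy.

Let u = e^y, du = e^y dy.
The integral becomes ∫ du/((u-7)(u-3)); decompose into partial fractions.

log(exp(y) - 7)/4 - log(exp(y) - 3)/4 + C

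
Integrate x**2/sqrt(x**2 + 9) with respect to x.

x*sqrt(x**2 + 9)/2 - 9*log(x + sqrt(x**2 + 9))/2 + C

Substitute x = 3·tan(θ), so dx = 3·sec(θ)^2 dθ and the radical becomes sqrt(x**2 + 9) = 3·sec(θ) by the Pythagorean identity.
Integrate the resulting trig expression in θ, then back-substitute tan(θ) = x/3, sec(θ) = sqrt(x**2 + 9)/3 (absorbing any constant into C).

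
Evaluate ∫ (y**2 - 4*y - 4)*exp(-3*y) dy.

Use integration by parts with u = y**2 - 4*y - 4, dv = exp(-3*y) dy, so v = -exp(-3*y)/3.
Apply parts 2 times (tabular method): alternate signs, differentiate u down to 0, integrate dv up.

(-9*y**2 + 30*y + 46)*exp(-3*y)/27 + C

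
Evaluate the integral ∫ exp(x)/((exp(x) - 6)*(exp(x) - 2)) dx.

log(exp(x) - 6)/4 - log(exp(x) - 2)/4 + C

Let u = e^x, du = e^x dx.
The integral becomes ∫ du/((u-2)(u-6)); decompose into partial fractions.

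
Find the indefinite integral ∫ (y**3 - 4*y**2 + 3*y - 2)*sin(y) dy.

Use integration by parts with u = y**3 - 4*y**2 + 3*y - 2, dv = sin(y) dy, so v = -cos(y).
Apply parts 3 times (tabular method): alternate signs, differentiate u down to 0, integrate dv up.

-y**3*cos(y) + 3*y**2*sin(y) + 4*y**2*cos(y) - 8*y*sin(y) + 3*y*cos(y) - 3*sin(y) - 6*cos(y) + C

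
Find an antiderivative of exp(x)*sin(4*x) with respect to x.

Let I denote the integral. Integrate by parts with u = sin(4*x), dv = exp(x) dx, so v = exp(x): I = exp(x)*sin(4*x) − 4·∫ exp(x)*cos(4*x) dx.
Apply parts again with u = cos(4*x), dv = exp(x) dx: ∫ exp(x)*cos(4*x) dx = exp(x)*cos(4*x) + 4·I. Substituting back brings back I: I = exp(x)*sin(4*x) - 4*exp(x)*cos(4*x) − 16·I.
Solving for I: (1 + 16)·I equals the remaining terms, so I = (1/17)·(exp(x)*sin(4*x) - 4*exp(x)*cos(4*x)).

exp(x)*sin(4*x)/17 - 4*exp(x)*cos(4*x)/17 + C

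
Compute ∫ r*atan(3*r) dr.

Use integration by parts with u = arctan(3*r), dv = r dr.
Then du = 3/(9*r**2 + 1) dr.

r**2*atan(3*r)/2 - r/6 + atan(3*r)/18 + C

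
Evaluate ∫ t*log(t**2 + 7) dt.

Let u = t**2 + 7, so du = (2*t) dt.
The integral becomes (1/2)·∫ log(u) du; integrate by parts with u′=log(u), dv′=du.

t**2*log(t**2 + 7)/2 - t**2/2 + 7*log(t**2 + 7)/2 + C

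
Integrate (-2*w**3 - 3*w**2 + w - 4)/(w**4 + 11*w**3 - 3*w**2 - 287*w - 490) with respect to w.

-9*log(w - 5)/28 + 2*log(w + 2)/175 - 169*log(w + 7)/100 - 44/(5*w + 35) + C

Factor the denominator: (w - 5)*(w + 2)*(w + 7)**2.
Partial-fraction decomposition: -169/(100*(w + 7)) + 44/(5*(w + 7)**2) + 2/(175*(w + 2)) - 9/(28*(w - 5)).
Integrate each term; A/(w−a) gives A·log|w−a|; A/(w−a)² gives −A/(w−a).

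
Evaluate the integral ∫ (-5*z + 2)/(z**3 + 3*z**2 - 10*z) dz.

Factor the denominator: z*(z - 2)*(z + 5).
Partial-fraction decomposition: 27/(35*(z + 5)) - 4/(7*(z - 2)) - 1/(5*z).
Integrate each term: A/(z−a) contributes A·log|z−a|.

-log(z)/5 - 4*log(z - 2)/7 + 27*log(z + 5)/35 + C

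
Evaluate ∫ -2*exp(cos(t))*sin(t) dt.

2*exp(cos(t)) + C

Let u = cos(t), so du = (-sin(t)) dt.
Rewriting, the integral becomes 2·∫ e^u du = 2·e^u.
Substituting back, u = cos(t).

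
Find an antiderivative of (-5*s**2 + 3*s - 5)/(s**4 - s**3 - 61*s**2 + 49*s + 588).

-229*log(s - 7)/420 + 73*log(s - 4)/231 - 59*log(s + 3)/280 + 271*log(s + 7)/616 + C

Factor the denominator: (s - 7)*(s - 4)*(s + 3)*(s + 7).
Partial-fraction decomposition: 271/(616*(s + 7)) - 59/(280*(s + 3)) + 73/(231*(s - 4)) - 229/(420*(s - 7)).
Integrate each term: A/(s−a) contributes A·log|s−a|.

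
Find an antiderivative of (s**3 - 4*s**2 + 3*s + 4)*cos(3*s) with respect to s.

s**3*sin(3*s)/3 - 4*s**2*sin(3*s)/3 + s**2*cos(3*s)/3 + 7*s*sin(3*s)/9 - 8*s*cos(3*s)/9 + 44*sin(3*s)/27 + 7*cos(3*s)/27 + C

Use integration by parts with u = s**3 - 4*s**2 + 3*s + 4, dv = cos(3*s) ds, so v = sin(3*s)/3.
Apply parts 3 times (tabular method): alternate signs, differentiate u down to 0, integrate dv up.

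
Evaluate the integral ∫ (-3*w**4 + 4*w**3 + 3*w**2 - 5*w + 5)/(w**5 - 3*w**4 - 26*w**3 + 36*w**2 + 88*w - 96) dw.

-2941*log(w - 6)/1600 + 3*log(w - 2)/32 + 4*log(w - 1)/75 + 53*log(w + 2)/192 - 317*log(w + 4)/200 + C

Factor the denominator: (w - 6)*(w - 2)*(w - 1)*(w + 2)*(w + 4).
Partial-fraction decomposition: -317/(200*(w + 4)) + 53/(192*(w + 2)) + 4/(75*(w - 1)) + 3/(32*(w - 2)) - 2941/(1600*(w - 6)).
Integrate each term: A/(w−a) contributes A·log|w−a|.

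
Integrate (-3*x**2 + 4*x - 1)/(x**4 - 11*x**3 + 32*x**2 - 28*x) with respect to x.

Factor the denominator: x*(x - 7)*(x - 2)**2.
Partial-fraction decomposition: 13/(20*(x - 2)) + 1/(2*(x - 2)**2) - 24/(35*(x - 7)) + 1/(28*x).
Integrate each term; A/(x−a) gives A·log|x−a|; A/(x−a)² gives −A/(x−a).

log(x)/28 - 24*log(x - 7)/35 + 13*log(x - 2)/20 - 1/(2*x - 4) + C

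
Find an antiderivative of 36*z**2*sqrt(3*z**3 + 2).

Let u = 3*z**3 + 2, so du = (9*z**2) dz.
Rewriting, the integral becomes 4·∫ √u du = 4·(2/3)u^(3/2).
Substituting back, u = 3*z**3 + 2.

8*(3*z**3 + 2)**(3/2)/3 + C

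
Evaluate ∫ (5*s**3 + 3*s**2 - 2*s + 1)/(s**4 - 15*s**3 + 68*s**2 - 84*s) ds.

-log(s)/84 + 1849*log(s - 7)/35 - 1177*log(s - 6)/24 + 49*log(s - 2)/40 + C

Factor the denominator: s*(s - 7)*(s - 6)*(s - 2).
Partial-fraction decomposition: 49/(40*(s - 2)) - 1177/(24*(s - 6)) + 1849/(35*(s - 7)) - 1/(84*s).
Integrate each term: A/(s−a) contributes A·log|s−a|.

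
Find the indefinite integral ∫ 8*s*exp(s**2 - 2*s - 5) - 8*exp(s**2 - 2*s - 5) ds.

4*exp(s**2 - 2*s - 5) + C

Let u = s**2 - 2*s - 5, so du = (2*s - 2) ds.
Rewriting, the integral becomes 4·∫ e^u du = 4·e^u.
Substituting back, u = s**2 - 2*s - 5.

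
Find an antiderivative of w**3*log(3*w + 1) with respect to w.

w**4*log(3*w + 1)/4 - w**4/16 + w**3/36 - w**2/72 + w/108 - log(3*w + 1)/324 + C

Use integration by parts with u = log(3*w + 1), dv = w**3 dw.
Then du = 3/(3*w + 1) dw and v = w**4/4.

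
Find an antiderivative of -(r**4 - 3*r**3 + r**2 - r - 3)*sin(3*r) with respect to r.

r**4*cos(3*r)/3 - 4*r**3*sin(3*r)/9 - r**3*cos(3*r) + r**2*sin(3*r) - r**2*cos(3*r)/9 + 2*r*sin(3*r)/27 + r*cos(3*r)/3 - sin(3*r)/9 - 79*cos(3*r)/81 + C

Use integration by parts with u = r**4 - 3*r**3 + r**2 - r - 3, dv = -sin(3*r) dr, so v = cos(3*r)/3.
Apply parts 4 times (tabular method): alternate signs, differentiate u down to 0, integrate dv up.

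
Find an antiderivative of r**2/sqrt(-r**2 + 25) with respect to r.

-r*sqrt(-r**2 + 25)/2 + 25*asin(r/5)/2 + C

Substitute r = 5·sin(θ), so dr = 5·cos(θ) dθ and the radical becomes sqrt(-r**2 + 25) = 5·cos(θ) by the Pythagorean identity.
Integrate the resulting trig expression in θ, then back-substitute θ = asin(r/5), sin(θ) = r/5, cos(θ) = sqrt(-r**2 + 25)/5 (absorbing any constant into C).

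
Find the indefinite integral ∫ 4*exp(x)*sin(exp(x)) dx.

Let u = exp(x), so du = (exp(x)) dx.
Rewriting, the integral becomes 4·∫ sin(u) du = 4·-cos(u).
Substituting back, u = exp(x).

-4*cos(exp(x)) + C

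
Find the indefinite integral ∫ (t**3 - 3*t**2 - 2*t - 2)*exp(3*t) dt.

(9*t**3 - 36*t**2 + 6*t - 20)*exp(3*t)/27 + C

Use integration by parts with u = t**3 - 3*t**2 - 2*t - 2, dv = exp(3*t) dt, so v = exp(3*t)/3.
Apply parts 3 times (tabular method): alternate signs, differentiate u down to 0, integrate dv up.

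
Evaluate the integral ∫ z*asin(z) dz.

Use integration by parts with u = arcsin(z), dv = z dz.
Then du = 1/sqrt(-z**2 + 1) dz.

z**2*asin(z)/2 + z*sqrt(-z**2 + 1)/4 - asin(z)/4 + C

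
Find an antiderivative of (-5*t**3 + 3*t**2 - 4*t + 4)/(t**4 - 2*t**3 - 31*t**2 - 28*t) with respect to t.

-log(t)/7 - 199*log(t - 7)/77 + 2*log(t + 1)/3 - 97*log(t + 4)/33 + C

Factor the denominator: t*(t - 7)*(t + 1)*(t + 4).
Partial-fraction decomposition: -97/(33*(t + 4)) + 2/(3*(t + 1)) - 199/(77*(t - 7)) - 1/(7*t).
Integrate each term: A/(t−a) contributes A·log|t−a|.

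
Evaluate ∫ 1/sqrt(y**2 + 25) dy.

log(y + sqrt(y**2 + 25)) + C

Substitute y = 5·tan(θ), so dy = 5·sec(θ)^2 dθ and the radical becomes sqrt(y**2 + 25) = 5·sec(θ) by the Pythagorean identity.
Integrate the resulting trig expression in θ, then back-substitute tan(θ) = y/5, sec(θ) = sqrt(y**2 + 25)/5 (absorbing any constant into C).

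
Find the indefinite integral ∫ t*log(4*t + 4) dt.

Use integration by parts with u = log(4*t + 4), dv = t dt.
Then du = 4/(4*t + 4) dt and v = t**2/2.

t**2*log(4*t + 4)/2 - t**2/4 + t/2 - log(t + 1)/2 + C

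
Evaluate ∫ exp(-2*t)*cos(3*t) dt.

Let I denote the integral. Integrate by parts with u = cos(3*t), dv = exp(-2*t) dt, so v = -exp(-2*t)/2: I = -exp(-2*t)*cos(3*t)/2 − (3/2)·∫ exp(-2*t)*sin(3*t) dt.
Apply parts again with u = sin(3*t), dv = exp(-2*t) dt: ∫ exp(-2*t)*sin(3*t) dt = -exp(-2*t)*sin(3*t)/2 + (3/2)·I. Substituting back brings back I: I = 3*exp(-2*t)*sin(3*t)/4 - exp(-2*t)*cos(3*t)/2 − (9/4)·I.
Solving for I: (1 + 9/4)·I equals the remaining terms, so I = (4/13)·(3*exp(-2*t)*sin(3*t)/4 - exp(-2*t)*cos(3*t)/2).

3*exp(-2*t)*sin(3*t)/13 - 2*exp(-2*t)*cos(3*t)/13 + C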